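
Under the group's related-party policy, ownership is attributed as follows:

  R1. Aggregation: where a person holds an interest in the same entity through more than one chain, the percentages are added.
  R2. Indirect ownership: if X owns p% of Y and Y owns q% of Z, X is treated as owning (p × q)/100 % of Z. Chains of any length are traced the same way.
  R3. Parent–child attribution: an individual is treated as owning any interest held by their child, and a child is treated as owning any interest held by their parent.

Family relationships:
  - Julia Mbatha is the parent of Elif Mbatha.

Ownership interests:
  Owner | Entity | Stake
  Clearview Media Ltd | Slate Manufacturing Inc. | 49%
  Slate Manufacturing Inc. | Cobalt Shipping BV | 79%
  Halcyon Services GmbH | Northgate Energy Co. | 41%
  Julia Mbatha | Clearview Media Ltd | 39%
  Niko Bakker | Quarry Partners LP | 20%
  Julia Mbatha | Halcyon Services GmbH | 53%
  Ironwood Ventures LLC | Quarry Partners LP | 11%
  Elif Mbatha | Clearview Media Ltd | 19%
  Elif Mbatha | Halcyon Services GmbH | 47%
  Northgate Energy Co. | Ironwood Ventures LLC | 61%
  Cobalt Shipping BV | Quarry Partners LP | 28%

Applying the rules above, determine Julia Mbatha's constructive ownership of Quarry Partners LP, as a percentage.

9.037604%

By parent–child attribution (R3), Julia Mbatha is treated as also owning Elif Mbatha's interest in Halcyon Services GmbH, giving 53% + 47% = 100%.
By parent–child attribution (R3), Julia Mbatha is treated as also owning Elif Mbatha's interest in Clearview Media Ltd, giving 39% + 19% = 58%.
Chain via Halcyon Services GmbH → Northgate Energy Co. → Ironwood Ventures LLC (R2): 100% × 41% × 61% × 11% = 2.7511% of Quarry Partners LP.
Chain via Clearview Media Ltd → Slate Manufacturing Inc. → Cobalt Shipping BV (R2): 58% × 49% × 79% × 28% = 6.286504% of Quarry Partners LP.
Aggregating (R1): 2.7511% + 6.286504% = 9.037604%.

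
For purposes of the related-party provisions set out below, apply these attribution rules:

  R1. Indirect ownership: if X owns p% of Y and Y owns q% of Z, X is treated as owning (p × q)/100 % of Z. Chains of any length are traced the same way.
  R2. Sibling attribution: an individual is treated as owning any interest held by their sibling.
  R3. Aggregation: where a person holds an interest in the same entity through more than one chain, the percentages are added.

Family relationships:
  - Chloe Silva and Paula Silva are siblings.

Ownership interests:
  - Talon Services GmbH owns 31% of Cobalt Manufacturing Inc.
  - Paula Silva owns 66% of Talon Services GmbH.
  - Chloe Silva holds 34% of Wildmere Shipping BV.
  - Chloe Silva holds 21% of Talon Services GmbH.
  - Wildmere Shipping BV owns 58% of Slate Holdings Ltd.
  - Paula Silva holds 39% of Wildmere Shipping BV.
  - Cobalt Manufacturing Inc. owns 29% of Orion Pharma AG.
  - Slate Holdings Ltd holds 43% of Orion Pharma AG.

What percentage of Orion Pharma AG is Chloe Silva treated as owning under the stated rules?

26.0275%

By sibling attribution (R2), Chloe Silva is treated as also owning Paula Silva's interest in Talon Services GmbH, giving 21% + 66% = 87%.
By sibling attribution (R2), Chloe Silva is treated as also owning Paula Silva's interest in Wildmere Shipping BV, giving 34% + 39% = 73%.
Chain via Talon Services GmbH → Cobalt Manufacturing Inc. (R1): 87% × 31% × 29% = 7.8213% of Orion Pharma AG.
Chain via Wildmere Shipping BV → Slate Holdings Ltd (R1): 73% × 58% × 43% = 18.2062% of Orion Pharma AG.
Aggregating (R3): 7.8213% + 18.2062% = 26.0275%.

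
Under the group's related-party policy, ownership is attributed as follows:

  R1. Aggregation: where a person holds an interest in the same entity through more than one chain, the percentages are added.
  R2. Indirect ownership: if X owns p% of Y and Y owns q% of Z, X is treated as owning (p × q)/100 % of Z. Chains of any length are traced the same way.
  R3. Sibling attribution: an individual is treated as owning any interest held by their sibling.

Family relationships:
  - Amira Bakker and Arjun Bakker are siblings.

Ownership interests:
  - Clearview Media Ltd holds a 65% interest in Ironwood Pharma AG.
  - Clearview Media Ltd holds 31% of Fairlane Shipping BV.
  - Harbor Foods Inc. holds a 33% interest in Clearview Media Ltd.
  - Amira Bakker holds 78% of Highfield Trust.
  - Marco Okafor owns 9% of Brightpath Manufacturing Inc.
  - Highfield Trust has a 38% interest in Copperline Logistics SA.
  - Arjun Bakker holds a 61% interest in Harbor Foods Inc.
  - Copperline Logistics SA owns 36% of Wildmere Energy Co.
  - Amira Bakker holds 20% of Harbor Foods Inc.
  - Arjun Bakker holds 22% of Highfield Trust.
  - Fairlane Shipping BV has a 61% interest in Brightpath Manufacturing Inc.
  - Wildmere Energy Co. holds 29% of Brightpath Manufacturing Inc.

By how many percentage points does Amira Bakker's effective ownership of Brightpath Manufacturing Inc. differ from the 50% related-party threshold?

40.978157

By sibling attribution (R3), Amira Bakker is treated as also owning Arjun Bakker's interest in Harbor Foods Inc, giving 20% + 61% = 81%.
By sibling attribution (R3), Amira Bakker is treated as also owning Arjun Bakker's interest in Highfield Trust, giving 78% + 22% = 100%.
Chain via Harbor Foods Inc. → Clearview Media Ltd → Fairlane Shipping BV (R2): 81% × 33% × 31% × 61% = 5.054643% of Brightpath Manufacturing Inc.
Chain via Highfield Trust → Copperline Logistics SA → Wildmere Energy Co. (R2): 100% × 38% × 36% × 29% = 3.9672% of Brightpath Manufacturing Inc.
Aggregating (R1): 5.054643% + 3.9672% = 9.021843%.
9.021843% falls short of the 50% threshold by 40.978157 percentage points.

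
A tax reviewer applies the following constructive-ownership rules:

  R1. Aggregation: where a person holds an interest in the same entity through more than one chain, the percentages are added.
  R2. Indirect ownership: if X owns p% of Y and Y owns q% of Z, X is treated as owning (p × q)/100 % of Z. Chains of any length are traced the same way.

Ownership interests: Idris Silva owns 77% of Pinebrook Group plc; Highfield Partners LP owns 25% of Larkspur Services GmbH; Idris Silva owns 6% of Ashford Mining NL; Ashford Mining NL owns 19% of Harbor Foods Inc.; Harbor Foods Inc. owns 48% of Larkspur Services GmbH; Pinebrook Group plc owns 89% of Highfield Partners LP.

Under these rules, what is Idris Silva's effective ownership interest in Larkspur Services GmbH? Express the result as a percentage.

Chain via Ashford Mining NL → Harbor Foods Inc. (R2): 6% × 19% × 48% = 0.5472% of Larkspur Services GmbH.
Chain via Pinebrook Group plc → Highfield Partners LP (R2): 77% × 89% × 25% = 17.1325% of Larkspur Services GmbH.
Aggregating (R1): 0.5472% + 17.1325% = 17.6797%.

17.6797%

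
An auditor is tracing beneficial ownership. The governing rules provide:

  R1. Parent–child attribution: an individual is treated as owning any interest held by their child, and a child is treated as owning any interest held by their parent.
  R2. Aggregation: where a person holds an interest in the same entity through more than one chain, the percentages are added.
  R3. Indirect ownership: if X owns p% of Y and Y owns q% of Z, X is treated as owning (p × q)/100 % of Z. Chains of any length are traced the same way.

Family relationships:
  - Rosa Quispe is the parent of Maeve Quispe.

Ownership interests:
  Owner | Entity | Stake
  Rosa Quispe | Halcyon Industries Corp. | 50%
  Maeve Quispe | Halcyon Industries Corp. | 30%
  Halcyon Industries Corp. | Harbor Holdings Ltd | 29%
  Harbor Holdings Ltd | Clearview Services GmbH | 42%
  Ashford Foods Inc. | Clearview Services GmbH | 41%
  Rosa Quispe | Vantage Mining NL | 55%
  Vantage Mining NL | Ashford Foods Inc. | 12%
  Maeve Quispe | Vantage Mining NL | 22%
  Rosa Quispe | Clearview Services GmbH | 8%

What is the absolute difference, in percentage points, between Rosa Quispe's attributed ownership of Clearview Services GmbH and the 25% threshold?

By parent–child attribution (R1), Rosa Quispe is treated as also owning Maeve Quispe's interest in Halcyon Industries Corp, giving 50% + 30% = 80%.
By parent–child attribution (R1), Rosa Quispe is treated as also owning Maeve Quispe's interest in Vantage Mining NL, giving 55% + 22% = 77%.
Chain via Halcyon Industries Corp. → Harbor Holdings Ltd (R3): 80% × 29% × 42% = 9.744% of Clearview Services GmbH.
Chain via Vantage Mining NL → Ashford Foods Inc. (R3): 77% × 12% × 41% = 3.7884% of Clearview Services GmbH.
Direct interest in Clearview Services GmbH: 8%.
Aggregating (R2): 9.744% + 3.7884% + 8% = 21.5324%.
21.5324% falls short of the 25% threshold by 3.4676 percentage points.

3.4676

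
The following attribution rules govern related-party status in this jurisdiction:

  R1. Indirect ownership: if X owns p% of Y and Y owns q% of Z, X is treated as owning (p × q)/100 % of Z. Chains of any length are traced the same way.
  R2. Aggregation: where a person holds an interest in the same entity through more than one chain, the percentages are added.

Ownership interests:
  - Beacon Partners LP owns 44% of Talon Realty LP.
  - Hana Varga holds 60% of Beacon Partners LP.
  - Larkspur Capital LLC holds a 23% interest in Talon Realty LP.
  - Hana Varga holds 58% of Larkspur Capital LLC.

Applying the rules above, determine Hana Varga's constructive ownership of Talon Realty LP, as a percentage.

39.74%

Chain via Larkspur Capital LLC (R1): 58% × 23% = 13.34% of Talon Realty LP.
Chain via Beacon Partners LP (R1): 60% × 44% = 26.4% of Talon Realty LP.
Aggregating (R2): 13.34% + 26.4% = 39.74%.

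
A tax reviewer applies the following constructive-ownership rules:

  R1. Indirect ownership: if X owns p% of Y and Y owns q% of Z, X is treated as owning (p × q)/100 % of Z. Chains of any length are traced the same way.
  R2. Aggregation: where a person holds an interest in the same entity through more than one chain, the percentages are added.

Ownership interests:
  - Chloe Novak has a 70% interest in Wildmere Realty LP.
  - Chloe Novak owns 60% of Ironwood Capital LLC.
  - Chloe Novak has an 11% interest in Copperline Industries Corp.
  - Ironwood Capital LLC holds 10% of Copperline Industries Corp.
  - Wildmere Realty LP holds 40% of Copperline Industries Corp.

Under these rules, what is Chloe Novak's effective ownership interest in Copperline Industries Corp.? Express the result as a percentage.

Chain via Ironwood Capital LLC (R1): 60% × 10% = 6% of Copperline Industries Corp.
Chain via Wildmere Realty LP (R1): 70% × 40% = 28% of Copperline Industries Corp.
Direct interest in Copperline Industries Corp: 11%.
Aggregating (R2): 6% + 28% + 11% = 45%.

45%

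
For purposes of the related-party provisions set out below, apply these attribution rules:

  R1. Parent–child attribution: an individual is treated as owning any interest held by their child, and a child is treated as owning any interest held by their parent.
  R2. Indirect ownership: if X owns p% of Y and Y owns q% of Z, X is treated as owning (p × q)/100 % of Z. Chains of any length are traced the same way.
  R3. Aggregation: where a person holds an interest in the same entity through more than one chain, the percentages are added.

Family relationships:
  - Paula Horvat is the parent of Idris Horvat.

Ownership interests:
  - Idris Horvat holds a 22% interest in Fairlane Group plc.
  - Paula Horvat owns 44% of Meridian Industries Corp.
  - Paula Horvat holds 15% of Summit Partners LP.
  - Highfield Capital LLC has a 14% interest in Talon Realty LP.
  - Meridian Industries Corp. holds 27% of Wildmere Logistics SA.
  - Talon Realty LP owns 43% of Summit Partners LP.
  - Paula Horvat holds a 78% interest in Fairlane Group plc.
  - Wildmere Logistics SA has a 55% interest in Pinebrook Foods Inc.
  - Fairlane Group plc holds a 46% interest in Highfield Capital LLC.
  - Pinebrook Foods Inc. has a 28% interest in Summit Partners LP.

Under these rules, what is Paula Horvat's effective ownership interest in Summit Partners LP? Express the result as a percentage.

19.59872%

By parent–child attribution (R1), Paula Horvat is treated as also owning Idris Horvat's interest in Fairlane Group plc, giving 78% + 22% = 100%.
Chain via Meridian Industries Corp. → Wildmere Logistics SA → Pinebrook Foods Inc. (R2): 44% × 27% × 55% × 28% = 1.82952% of Summit Partners LP.
Chain via Fairlane Group plc → Highfield Capital LLC → Talon Realty LP (R2): 100% × 46% × 14% × 43% = 2.7692% of Summit Partners LP.
Direct interest in Summit Partners LP: 15%.
Aggregating (R3): 1.82952% + 2.7692% + 15% = 19.59872%.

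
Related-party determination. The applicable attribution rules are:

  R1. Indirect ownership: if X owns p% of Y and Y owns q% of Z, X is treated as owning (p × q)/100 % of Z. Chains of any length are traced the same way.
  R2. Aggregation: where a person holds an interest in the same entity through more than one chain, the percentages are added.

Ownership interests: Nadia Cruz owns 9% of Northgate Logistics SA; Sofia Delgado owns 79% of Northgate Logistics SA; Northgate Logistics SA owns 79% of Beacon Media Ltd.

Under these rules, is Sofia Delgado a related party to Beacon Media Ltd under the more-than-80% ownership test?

No

Chain via Northgate Logistics SA (R1): 79% × 79% = 62.41% of Beacon Media Ltd.
62.41% does not exceed the 80% threshold, so Sofia is not a related party to Beacon Media Ltd.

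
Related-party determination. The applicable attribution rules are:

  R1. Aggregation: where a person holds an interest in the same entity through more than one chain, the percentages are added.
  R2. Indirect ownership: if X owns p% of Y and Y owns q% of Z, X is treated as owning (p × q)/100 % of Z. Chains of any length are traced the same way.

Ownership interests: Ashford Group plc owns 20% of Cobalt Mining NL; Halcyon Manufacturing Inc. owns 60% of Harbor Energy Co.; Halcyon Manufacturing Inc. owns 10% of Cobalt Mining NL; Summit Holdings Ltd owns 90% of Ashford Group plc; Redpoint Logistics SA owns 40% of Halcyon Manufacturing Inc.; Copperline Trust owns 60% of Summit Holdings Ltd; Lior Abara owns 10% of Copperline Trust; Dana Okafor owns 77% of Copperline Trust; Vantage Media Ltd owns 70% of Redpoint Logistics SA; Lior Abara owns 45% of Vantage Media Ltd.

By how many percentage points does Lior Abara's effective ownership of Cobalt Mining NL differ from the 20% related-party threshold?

Chain via Vantage Media Ltd → Redpoint Logistics SA → Halcyon Manufacturing Inc. (R2): 45% × 70% × 40% × 10% = 1.26% of Cobalt Mining NL.
Chain via Copperline Trust → Summit Holdings Ltd → Ashford Group plc (R2): 10% × 60% × 90% × 20% = 1.08% of Cobalt Mining NL.
Aggregating (R1): 1.26% + 1.08% = 2.34%.
2.34% falls short of the 20% threshold by 17.66 percentage points.

17.66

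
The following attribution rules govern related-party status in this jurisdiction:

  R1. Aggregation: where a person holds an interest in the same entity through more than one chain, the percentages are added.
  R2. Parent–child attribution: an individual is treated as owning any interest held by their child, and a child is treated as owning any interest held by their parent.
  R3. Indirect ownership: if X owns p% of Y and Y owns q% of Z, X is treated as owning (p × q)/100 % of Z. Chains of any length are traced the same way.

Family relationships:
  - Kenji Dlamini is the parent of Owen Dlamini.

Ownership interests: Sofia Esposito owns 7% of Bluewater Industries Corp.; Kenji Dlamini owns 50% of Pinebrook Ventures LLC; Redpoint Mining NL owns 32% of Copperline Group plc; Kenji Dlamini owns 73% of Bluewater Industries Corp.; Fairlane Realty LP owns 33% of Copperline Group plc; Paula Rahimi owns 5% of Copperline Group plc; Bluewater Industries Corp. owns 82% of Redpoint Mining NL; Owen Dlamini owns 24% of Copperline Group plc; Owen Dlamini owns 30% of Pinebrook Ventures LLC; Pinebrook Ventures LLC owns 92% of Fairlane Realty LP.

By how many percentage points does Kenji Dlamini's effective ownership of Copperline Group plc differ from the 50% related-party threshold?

By parent–child attribution (R2), Kenji Dlamini is treated as also owning Owen Dlamini's interest in Pinebrook Ventures LLC, giving 50% + 30% = 80%.
By parent–child attribution (R2), Kenji Dlamini is treated as owning Owen Dlamini's 24% interest in Copperline Group plc.
Chain via Bluewater Industries Corp. → Redpoint Mining NL (R3): 73% × 82% × 32% = 19.1552% of Copperline Group plc.
Chain via Pinebrook Ventures LLC → Fairlane Realty LP (R3): 80% × 92% × 33% = 24.288% of Copperline Group plc.
Direct interest in Copperline Group plc: 24%.
Aggregating (R1): 19.1552% + 24.288% + 24% = 67.4432%.
67.4432% exceeds the 50% threshold by 17.4432 percentage points.

17.4432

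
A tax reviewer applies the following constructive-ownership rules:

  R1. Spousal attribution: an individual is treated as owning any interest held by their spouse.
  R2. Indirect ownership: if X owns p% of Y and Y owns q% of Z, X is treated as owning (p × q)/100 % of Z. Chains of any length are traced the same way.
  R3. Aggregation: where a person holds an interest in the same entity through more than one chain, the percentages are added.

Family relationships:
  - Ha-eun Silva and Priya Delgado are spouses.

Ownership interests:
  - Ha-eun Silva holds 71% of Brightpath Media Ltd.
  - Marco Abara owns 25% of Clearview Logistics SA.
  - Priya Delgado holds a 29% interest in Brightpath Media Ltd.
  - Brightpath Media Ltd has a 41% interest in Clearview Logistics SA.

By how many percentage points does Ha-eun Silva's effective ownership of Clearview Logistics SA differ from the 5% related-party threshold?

By spousal attribution (R1), Ha-eun Silva is treated as also owning Priya Delgado's interest in Brightpath Media Ltd, giving 71% + 29% = 100%.
Chain via Brightpath Media Ltd (R2): 100% × 41% = 41% of Clearview Logistics SA.
41% exceeds the 5% threshold by 36 percentage points.

36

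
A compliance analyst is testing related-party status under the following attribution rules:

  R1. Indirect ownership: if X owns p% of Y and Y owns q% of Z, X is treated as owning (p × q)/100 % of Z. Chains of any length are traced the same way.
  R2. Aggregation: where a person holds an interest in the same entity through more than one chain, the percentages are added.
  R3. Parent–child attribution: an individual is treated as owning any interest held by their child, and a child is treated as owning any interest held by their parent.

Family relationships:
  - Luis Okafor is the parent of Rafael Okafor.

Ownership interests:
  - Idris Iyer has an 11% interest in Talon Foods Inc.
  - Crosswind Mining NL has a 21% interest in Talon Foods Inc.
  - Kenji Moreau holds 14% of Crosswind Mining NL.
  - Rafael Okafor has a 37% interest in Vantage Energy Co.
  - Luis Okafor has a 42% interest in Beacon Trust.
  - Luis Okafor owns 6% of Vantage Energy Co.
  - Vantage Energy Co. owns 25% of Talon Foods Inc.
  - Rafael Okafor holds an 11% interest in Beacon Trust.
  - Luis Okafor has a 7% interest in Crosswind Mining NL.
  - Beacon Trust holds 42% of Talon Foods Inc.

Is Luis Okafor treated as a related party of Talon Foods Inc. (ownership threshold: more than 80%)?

By parent–child attribution (R3), Luis Okafor is treated as also owning Rafael Okafor's interest in Vantage Energy Co, giving 6% + 37% = 43%.
By parent–child attribution (R3), Luis Okafor is treated as also owning Rafael Okafor's interest in Beacon Trust, giving 42% + 11% = 53%.
Chain via Vantage Energy Co. (R1): 43% × 25% = 10.75% of Talon Foods Inc.
Chain via Crosswind Mining NL (R1): 7% × 21% = 1.47% of Talon Foods Inc.
Chain via Beacon Trust (R1): 53% × 42% = 22.26% of Talon Foods Inc.
Aggregating (R2): 10.75% + 1.47% + 22.26% = 34.48%.
34.48% does not exceed the 80% threshold, so Luis is not a related party to Talon Foods Inc.

No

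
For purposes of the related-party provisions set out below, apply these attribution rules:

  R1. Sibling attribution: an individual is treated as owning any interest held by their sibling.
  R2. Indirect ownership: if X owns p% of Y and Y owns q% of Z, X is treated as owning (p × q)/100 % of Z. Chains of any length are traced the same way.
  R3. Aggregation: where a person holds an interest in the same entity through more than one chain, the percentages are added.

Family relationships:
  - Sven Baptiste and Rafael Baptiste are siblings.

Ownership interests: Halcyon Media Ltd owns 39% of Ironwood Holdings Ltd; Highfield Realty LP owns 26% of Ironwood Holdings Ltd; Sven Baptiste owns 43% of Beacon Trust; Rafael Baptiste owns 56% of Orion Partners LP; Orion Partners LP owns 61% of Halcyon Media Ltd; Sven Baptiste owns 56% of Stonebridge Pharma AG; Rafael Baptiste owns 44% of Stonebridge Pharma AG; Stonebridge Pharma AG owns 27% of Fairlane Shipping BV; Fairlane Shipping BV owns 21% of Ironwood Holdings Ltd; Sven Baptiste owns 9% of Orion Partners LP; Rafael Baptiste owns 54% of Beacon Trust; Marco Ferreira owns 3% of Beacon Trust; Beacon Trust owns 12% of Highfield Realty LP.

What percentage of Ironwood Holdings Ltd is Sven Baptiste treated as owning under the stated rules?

24.1599%

By sibling attribution (R1), Sven Baptiste is treated as also owning Rafael Baptiste's interest in Beacon Trust, giving 43% + 54% = 97%.
By sibling attribution (R1), Sven Baptiste is treated as also owning Rafael Baptiste's interest in Stonebridge Pharma AG, giving 56% + 44% = 100%.
By sibling attribution (R1), Sven Baptiste is treated as also owning Rafael Baptiste's interest in Orion Partners LP, giving 9% + 56% = 65%.
Chain via Beacon Trust → Highfield Realty LP (R2): 97% × 12% × 26% = 3.0264% of Ironwood Holdings Ltd.
Chain via Stonebridge Pharma AG → Fairlane Shipping BV (R2): 100% × 27% × 21% = 5.67% of Ironwood Holdings Ltd.
Chain via Orion Partners LP → Halcyon Media Ltd (R2): 65% × 61% × 39% = 15.4635% of Ironwood Holdings Ltd.
Aggregating (R3): 3.0264% + 5.67% + 15.4635% = 24.1599%.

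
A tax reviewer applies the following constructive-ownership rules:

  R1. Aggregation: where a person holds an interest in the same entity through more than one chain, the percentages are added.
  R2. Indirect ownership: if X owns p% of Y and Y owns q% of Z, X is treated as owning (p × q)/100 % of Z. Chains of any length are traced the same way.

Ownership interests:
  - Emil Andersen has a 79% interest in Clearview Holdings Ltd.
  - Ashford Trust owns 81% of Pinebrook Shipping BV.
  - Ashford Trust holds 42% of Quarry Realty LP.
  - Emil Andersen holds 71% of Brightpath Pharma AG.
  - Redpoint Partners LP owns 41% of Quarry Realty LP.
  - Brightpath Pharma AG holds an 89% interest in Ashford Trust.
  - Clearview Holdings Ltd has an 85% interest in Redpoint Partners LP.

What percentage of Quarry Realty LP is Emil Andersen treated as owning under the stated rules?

54.0713%

Chain via Brightpath Pharma AG → Ashford Trust (R2): 71% × 89% × 42% = 26.5398% of Quarry Realty LP.
Chain via Clearview Holdings Ltd → Redpoint Partners LP (R2): 79% × 85% × 41% = 27.5315% of Quarry Realty LP.
Aggregating (R1): 26.5398% + 27.5315% = 54.0713%.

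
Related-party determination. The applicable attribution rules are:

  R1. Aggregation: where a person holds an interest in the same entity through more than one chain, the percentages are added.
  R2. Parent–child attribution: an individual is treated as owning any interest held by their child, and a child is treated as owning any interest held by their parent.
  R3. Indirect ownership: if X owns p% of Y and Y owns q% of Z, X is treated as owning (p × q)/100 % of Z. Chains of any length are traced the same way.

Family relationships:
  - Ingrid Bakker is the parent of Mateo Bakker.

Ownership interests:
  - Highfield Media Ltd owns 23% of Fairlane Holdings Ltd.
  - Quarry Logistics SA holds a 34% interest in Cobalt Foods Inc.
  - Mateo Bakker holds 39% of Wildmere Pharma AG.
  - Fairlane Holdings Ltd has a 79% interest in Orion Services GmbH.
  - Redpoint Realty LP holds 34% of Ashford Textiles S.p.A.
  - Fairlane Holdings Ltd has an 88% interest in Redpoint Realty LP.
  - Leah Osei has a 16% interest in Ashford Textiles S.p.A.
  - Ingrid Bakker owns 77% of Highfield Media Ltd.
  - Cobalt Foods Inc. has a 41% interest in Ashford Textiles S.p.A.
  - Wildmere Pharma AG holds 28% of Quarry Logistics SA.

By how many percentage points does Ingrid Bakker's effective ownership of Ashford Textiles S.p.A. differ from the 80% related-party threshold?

73.17892

By parent–child attribution (R2), Ingrid Bakker is treated as owning Mateo Bakker's 39% interest in Wildmere Pharma AG.
Chain via Highfield Media Ltd → Fairlane Holdings Ltd → Redpoint Realty LP (R3): 77% × 23% × 88% × 34% = 5.298832% of Ashford Textiles S.p.A.
Chain via Wildmere Pharma AG → Quarry Logistics SA → Cobalt Foods Inc. (R3): 39% × 28% × 34% × 41% = 1.522248% of Ashford Textiles S.p.A.
Aggregating (R1): 5.298832% + 1.522248% = 6.82108%.
6.82108% falls short of the 80% threshold by 73.17892 percentage points.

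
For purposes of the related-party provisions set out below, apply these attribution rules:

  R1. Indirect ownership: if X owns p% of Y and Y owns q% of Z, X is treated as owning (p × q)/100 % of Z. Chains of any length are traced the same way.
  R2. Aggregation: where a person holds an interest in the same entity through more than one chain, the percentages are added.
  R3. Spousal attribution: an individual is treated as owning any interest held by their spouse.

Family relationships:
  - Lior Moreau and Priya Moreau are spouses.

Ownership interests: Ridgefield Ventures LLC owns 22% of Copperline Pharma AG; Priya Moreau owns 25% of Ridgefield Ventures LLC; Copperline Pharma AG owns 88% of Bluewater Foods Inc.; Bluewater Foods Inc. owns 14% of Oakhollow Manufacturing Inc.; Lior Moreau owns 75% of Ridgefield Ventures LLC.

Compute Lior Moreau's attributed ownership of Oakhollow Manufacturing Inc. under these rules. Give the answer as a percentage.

2.7104%

By spousal attribution (R3), Lior Moreau is treated as also owning Priya Moreau's interest in Ridgefield Ventures LLC, giving 75% + 25% = 100%.
Chain via Ridgefield Ventures LLC → Copperline Pharma AG → Bluewater Foods Inc. (R1): 100% × 22% × 88% × 14% = 2.7104% of Oakhollow Manufacturing Inc.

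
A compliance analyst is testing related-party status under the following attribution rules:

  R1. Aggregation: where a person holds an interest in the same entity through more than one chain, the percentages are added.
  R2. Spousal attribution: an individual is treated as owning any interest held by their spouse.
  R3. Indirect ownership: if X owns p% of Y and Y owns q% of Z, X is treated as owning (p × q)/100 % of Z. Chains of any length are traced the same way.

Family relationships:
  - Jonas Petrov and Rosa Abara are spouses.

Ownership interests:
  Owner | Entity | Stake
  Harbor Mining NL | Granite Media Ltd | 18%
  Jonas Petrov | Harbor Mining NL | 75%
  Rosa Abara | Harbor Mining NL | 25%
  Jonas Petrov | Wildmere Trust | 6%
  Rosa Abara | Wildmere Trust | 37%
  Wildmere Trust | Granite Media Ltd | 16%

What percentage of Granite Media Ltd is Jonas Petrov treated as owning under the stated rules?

By spousal attribution (R2), Jonas Petrov is treated as also owning Rosa Abara's interest in Harbor Mining NL, giving 75% + 25% = 100%.
By spousal attribution (R2), Jonas Petrov is treated as also owning Rosa Abara's interest in Wildmere Trust, giving 6% + 37% = 43%.
Chain via Harbor Mining NL (R3): 100% × 18% = 18% of Granite Media Ltd.
Chain via Wildmere Trust (R3): 43% × 16% = 6.88% of Granite Media Ltd.
Aggregating (R1): 18% + 6.88% = 24.88%.

24.88%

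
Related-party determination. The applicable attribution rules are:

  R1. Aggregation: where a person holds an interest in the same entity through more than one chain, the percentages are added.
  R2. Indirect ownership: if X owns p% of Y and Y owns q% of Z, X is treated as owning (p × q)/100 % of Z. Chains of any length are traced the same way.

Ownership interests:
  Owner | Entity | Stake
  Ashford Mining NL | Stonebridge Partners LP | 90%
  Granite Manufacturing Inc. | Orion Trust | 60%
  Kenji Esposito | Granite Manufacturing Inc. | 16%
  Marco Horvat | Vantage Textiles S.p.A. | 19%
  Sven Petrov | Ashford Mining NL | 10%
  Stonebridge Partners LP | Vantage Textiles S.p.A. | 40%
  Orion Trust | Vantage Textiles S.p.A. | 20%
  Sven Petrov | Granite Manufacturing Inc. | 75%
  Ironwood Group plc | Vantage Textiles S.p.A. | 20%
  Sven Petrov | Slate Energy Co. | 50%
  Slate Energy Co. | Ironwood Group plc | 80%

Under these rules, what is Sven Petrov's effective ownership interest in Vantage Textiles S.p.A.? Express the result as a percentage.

Chain via Granite Manufacturing Inc. → Orion Trust (R2): 75% × 60% × 20% = 9% of Vantage Textiles S.p.A.
Chain via Ashford Mining NL → Stonebridge Partners LP (R2): 10% × 90% × 40% = 3.6% of Vantage Textiles S.p.A.
Chain via Slate Energy Co. → Ironwood Group plc (R2): 50% × 80% × 20% = 8% of Vantage Textiles S.p.A.
Aggregating (R1): 9% + 3.6% + 8% = 20.6%.

20.6%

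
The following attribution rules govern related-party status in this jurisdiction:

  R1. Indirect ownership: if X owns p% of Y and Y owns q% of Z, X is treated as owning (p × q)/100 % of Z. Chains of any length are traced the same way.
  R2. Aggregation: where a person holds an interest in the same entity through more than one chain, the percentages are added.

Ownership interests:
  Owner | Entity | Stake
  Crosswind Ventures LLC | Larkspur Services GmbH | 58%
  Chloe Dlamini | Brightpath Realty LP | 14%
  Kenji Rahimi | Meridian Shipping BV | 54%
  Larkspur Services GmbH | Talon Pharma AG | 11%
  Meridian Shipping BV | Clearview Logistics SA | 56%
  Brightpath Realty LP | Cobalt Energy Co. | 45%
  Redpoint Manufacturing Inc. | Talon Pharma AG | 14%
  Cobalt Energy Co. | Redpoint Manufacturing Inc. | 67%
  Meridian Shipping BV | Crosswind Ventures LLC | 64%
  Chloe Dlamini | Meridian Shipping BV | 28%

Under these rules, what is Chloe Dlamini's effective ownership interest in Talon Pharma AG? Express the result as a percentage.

Chain via Meridian Shipping BV → Crosswind Ventures LLC → Larkspur Services GmbH (R1): 28% × 64% × 58% × 11% = 1.143296% of Talon Pharma AG.
Chain via Brightpath Realty LP → Cobalt Energy Co. → Redpoint Manufacturing Inc. (R1): 14% × 45% × 67% × 14% = 0.59094% of Talon Pharma AG.
Aggregating (R2): 1.143296% + 0.59094% = 1.734236%.

1.734236%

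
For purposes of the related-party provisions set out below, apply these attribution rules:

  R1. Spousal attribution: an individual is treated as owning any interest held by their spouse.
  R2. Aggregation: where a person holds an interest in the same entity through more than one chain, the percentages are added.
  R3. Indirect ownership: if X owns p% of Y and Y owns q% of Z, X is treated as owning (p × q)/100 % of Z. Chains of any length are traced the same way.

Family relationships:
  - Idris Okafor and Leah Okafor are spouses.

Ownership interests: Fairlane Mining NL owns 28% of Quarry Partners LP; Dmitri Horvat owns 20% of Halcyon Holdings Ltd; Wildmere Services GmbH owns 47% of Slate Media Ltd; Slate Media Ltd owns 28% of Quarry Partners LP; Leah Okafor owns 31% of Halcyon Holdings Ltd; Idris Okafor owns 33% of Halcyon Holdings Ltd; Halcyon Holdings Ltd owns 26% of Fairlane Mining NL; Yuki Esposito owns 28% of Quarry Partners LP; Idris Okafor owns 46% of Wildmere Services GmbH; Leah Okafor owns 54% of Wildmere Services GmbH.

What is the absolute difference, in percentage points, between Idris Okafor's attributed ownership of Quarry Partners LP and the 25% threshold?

7.1808

By spousal attribution (R1), Idris Okafor is treated as also owning Leah Okafor's interest in Halcyon Holdings Ltd, giving 33% + 31% = 64%.
By spousal attribution (R1), Idris Okafor is treated as also owning Leah Okafor's interest in Wildmere Services GmbH, giving 46% + 54% = 100%.
Chain via Halcyon Holdings Ltd → Fairlane Mining NL (R3): 64% × 26% × 28% = 4.6592% of Quarry Partners LP.
Chain via Wildmere Services GmbH → Slate Media Ltd (R3): 100% × 47% × 28% = 13.16% of Quarry Partners LP.
Aggregating (R2): 4.6592% + 13.16% = 17.8192%.
17.8192% falls short of the 25% threshold by 7.1808 percentage points.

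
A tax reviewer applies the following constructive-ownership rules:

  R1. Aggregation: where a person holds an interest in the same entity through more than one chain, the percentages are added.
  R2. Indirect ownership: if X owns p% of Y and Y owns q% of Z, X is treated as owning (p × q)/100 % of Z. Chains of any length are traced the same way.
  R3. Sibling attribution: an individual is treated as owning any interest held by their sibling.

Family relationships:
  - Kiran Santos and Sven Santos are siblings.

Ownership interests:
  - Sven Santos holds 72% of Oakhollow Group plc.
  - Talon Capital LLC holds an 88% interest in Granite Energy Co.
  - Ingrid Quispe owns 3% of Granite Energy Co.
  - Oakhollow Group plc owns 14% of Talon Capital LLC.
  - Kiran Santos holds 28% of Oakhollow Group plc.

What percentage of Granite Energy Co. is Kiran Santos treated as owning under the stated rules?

By sibling attribution (R3), Kiran Santos is treated as also owning Sven Santos's interest in Oakhollow Group plc, giving 28% + 72% = 100%.
Chain via Oakhollow Group plc → Talon Capital LLC (R2): 100% × 14% × 88% = 12.32% of Granite Energy Co.

12.32%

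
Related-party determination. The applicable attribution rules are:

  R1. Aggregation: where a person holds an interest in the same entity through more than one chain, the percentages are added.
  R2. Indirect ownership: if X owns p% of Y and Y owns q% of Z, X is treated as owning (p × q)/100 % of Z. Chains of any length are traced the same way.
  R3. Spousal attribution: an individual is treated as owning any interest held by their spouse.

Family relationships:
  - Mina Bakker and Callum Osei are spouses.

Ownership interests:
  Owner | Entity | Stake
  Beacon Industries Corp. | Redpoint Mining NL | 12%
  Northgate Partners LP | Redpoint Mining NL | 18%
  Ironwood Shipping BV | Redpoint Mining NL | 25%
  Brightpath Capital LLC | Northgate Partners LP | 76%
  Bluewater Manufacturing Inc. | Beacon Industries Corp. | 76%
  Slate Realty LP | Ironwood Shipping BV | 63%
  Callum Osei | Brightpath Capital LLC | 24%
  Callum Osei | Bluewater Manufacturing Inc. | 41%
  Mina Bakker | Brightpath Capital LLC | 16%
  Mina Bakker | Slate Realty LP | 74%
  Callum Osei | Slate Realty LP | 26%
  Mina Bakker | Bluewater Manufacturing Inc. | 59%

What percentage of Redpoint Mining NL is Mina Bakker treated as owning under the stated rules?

By spousal attribution (R3), Mina Bakker is treated as also owning Callum Osei's interest in Brightpath Capital LLC, giving 16% + 24% = 40%.
By spousal attribution (R3), Mina Bakker is treated as also owning Callum Osei's interest in Slate Realty LP, giving 74% + 26% = 100%.
By spousal attribution (R3), Mina Bakker is treated as also owning Callum Osei's interest in Bluewater Manufacturing Inc, giving 59% + 41% = 100%.
Chain via Brightpath Capital LLC → Northgate Partners LP (R2): 40% × 76% × 18% = 5.472% of Redpoint Mining NL.
Chain via Slate Realty LP → Ironwood Shipping BV (R2): 100% × 63% × 25% = 15.75% of Redpoint Mining NL.
Chain via Bluewater Manufacturing Inc. → Beacon Industries Corp. (R2): 100% × 76% × 12% = 9.12% of Redpoint Mining NL.
Aggregating (R1): 5.472% + 15.75% + 9.12% = 30.342%.

30.342%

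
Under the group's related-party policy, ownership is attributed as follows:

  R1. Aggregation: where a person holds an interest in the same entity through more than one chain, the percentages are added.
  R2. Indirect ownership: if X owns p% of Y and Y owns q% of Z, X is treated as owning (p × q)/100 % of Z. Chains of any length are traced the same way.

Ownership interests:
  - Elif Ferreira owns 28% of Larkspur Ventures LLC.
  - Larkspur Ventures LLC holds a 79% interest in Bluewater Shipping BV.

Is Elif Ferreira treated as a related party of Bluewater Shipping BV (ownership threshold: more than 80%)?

Chain via Larkspur Ventures LLC (R2): 28% × 79% = 22.12% of Bluewater Shipping BV.
22.12% does not exceed the 80% threshold, so Elif is not a related party to Bluewater Shipping BV.

No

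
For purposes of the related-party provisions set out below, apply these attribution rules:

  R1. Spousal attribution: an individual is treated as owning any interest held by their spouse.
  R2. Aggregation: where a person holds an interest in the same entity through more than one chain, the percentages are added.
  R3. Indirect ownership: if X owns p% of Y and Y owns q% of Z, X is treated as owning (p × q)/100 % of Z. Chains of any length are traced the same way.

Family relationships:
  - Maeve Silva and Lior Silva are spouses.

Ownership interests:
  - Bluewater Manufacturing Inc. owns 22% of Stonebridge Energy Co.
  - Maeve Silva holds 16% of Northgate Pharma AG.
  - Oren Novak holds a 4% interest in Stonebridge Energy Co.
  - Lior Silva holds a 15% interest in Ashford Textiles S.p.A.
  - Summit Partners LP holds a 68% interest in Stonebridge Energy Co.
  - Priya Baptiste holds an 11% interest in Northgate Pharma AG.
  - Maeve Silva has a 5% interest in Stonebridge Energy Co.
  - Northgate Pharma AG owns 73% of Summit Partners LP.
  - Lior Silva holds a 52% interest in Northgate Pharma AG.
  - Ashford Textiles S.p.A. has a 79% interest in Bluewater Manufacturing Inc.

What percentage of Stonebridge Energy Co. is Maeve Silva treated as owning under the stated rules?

41.3622%

By spousal attribution (R1), Maeve Silva is treated as also owning Lior Silva's interest in Northgate Pharma AG, giving 16% + 52% = 68%.
By spousal attribution (R1), Maeve Silva is treated as owning Lior Silva's 15% interest in Ashford Textiles S.p.A.
Chain via Northgate Pharma AG → Summit Partners LP (R3): 68% × 73% × 68% = 33.7552% of Stonebridge Energy Co.
Direct interest in Stonebridge Energy Co: 5%.
Chain via Ashford Textiles S.p.A. → Bluewater Manufacturing Inc. (R3): 15% × 79% × 22% = 2.607% of Stonebridge Energy Co.
Aggregating (R2): 33.7552% + 5% + 2.607% = 41.3622%.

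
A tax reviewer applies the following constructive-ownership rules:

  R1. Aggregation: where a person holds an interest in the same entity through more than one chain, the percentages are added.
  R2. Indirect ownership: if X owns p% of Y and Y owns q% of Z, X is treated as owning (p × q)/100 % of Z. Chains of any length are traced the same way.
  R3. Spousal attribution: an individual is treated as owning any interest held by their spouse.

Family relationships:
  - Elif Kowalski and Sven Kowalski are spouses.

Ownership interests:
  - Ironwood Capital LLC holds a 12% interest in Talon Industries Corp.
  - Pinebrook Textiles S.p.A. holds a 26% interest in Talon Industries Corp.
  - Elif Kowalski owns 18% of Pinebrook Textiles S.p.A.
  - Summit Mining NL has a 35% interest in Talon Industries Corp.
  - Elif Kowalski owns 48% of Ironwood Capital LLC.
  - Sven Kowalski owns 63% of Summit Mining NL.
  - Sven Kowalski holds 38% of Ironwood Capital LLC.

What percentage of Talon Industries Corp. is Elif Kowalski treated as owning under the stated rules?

37.05%

By spousal attribution (R3), Elif Kowalski is treated as also owning Sven Kowalski's interest in Ironwood Capital LLC, giving 48% + 38% = 86%.
By spousal attribution (R3), Elif Kowalski is treated as owning Sven Kowalski's 63% interest in Summit Mining NL.
Chain via Pinebrook Textiles S.p.A. (R2): 18% × 26% = 4.68% of Talon Industries Corp.
Chain via Ironwood Capital LLC (R2): 86% × 12% = 10.32% of Talon Industries Corp.
Chain via Summit Mining NL (R2): 63% × 35% = 22.05% of Talon Industries Corp.
Aggregating (R1): 4.68% + 10.32% + 22.05% = 37.05%.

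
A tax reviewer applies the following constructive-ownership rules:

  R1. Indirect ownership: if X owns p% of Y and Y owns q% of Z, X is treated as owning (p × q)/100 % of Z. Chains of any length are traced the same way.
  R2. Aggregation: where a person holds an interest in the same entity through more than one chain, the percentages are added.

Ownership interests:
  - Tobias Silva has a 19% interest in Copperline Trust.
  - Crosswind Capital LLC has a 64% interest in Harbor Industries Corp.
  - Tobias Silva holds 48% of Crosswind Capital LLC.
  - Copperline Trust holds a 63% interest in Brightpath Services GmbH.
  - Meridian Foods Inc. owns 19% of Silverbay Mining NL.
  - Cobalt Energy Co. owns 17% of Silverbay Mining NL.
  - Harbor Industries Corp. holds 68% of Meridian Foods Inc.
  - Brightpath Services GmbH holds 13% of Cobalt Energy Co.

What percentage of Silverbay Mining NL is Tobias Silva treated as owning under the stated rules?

Chain via Copperline Trust → Brightpath Services GmbH → Cobalt Energy Co. (R1): 19% × 63% × 13% × 17% = 0.264537% of Silverbay Mining NL.
Chain via Crosswind Capital LLC → Harbor Industries Corp. → Meridian Foods Inc. (R1): 48% × 64% × 68% × 19% = 3.969024% of Silverbay Mining NL.
Aggregating (R2): 0.264537% + 3.969024% = 4.233561%.

4.233561%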